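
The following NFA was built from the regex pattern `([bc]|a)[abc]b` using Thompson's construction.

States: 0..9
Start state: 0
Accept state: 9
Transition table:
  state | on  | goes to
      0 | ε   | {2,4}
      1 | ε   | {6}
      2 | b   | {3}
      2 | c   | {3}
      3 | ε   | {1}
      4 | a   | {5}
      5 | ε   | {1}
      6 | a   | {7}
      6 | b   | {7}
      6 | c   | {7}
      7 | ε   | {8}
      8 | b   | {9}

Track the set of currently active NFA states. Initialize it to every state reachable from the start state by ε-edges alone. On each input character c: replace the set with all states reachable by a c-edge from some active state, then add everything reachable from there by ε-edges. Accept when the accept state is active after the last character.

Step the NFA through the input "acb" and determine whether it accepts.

Answer: ACCEPT

Steps:
start: ε-closure({0}) = {0,2,4}
'a' @ 1: {1,5,6}
'c' @ 2: {7,8}
'b' @ 3: {9}  [accepting]
final: {9}; accept 9 in set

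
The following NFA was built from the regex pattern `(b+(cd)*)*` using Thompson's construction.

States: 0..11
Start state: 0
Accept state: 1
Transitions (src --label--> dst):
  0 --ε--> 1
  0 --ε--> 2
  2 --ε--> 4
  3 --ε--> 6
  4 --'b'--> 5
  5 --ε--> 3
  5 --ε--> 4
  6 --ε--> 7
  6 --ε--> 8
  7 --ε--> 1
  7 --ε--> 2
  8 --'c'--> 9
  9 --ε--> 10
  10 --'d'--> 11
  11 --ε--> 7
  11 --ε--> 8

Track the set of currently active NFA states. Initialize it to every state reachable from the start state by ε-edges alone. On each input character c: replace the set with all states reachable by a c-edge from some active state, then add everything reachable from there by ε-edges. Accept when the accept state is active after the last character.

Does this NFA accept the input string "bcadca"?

Answer: REJECT

Trace:
initial (ε-close {0}): {0,1,2,4}
'b' @ 1: {1,2,3,4,5,6,7,8}  ✓accept
'c' @ 2: {9,10}
'a' @ 3: {}  — dead — no transitions
rest 'dca' ignored (set empty)
final: {}; accept 1 not in set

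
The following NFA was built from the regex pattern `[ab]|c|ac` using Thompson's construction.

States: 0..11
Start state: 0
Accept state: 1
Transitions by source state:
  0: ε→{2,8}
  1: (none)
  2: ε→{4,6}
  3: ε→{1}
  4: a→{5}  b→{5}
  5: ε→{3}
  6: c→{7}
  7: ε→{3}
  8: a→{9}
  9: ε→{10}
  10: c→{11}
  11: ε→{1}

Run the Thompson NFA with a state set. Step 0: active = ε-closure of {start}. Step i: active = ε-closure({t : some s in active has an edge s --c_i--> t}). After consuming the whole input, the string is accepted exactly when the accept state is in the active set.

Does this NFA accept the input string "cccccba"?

Answer: REJECT

Derivation:
S₀ = ε-closure({0}) = {0,2,4,6,8}
'c' @ 1: {1,3,7}  ✓accept
'c' @ 2: {}  — no active states
rest 'cccba' ignored (set empty)
after full input: {}  (accept=1 not in)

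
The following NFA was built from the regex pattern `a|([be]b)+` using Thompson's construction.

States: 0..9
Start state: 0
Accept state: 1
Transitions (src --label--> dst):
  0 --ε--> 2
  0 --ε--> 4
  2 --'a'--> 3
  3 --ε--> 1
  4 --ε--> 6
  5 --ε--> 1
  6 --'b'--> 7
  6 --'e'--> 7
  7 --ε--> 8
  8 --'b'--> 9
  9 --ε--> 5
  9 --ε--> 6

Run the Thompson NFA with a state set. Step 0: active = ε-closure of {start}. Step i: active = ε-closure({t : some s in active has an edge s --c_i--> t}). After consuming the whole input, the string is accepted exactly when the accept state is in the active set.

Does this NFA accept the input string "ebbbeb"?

initial (ε-close {0}): {0,2,4,6}
'e' @ 1: {7,8}
'b' @ 2: {1,5,6,9}  ✓accept
'b' @ 3: {7,8}
'b' @ 4: {1,5,6,9}  ✓accept
'e' @ 5: {7,8}
'b' @ 6: {1,5,6,9}  ✓accept
final: {1,5,6,9}; accept 1 in set

Answer: ACCEPT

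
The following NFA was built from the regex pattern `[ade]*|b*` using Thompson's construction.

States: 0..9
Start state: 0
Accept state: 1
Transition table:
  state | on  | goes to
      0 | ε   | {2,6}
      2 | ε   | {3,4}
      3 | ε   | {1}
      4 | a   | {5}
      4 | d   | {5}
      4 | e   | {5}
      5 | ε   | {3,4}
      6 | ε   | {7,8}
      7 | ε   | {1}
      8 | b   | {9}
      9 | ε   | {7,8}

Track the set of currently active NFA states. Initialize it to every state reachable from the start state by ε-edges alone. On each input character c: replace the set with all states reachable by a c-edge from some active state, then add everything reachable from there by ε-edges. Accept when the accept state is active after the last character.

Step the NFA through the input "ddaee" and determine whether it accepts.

Answer: ACCEPT

Trace:
initial (ε-close {0}): {0,1,2,3,4,6,7,8}
'd' @ 1: {1,3,4,5}  ✓accept
'd' @ 2: {1,3,4,5}  ✓accept
'a' @ 3: {1,3,4,5}  ✓accept
'e' @ 4: {1,3,4,5}  ✓accept
'e' @ 5: {1,3,4,5}  ✓accept
end set {1,3,4,5} — state 1 in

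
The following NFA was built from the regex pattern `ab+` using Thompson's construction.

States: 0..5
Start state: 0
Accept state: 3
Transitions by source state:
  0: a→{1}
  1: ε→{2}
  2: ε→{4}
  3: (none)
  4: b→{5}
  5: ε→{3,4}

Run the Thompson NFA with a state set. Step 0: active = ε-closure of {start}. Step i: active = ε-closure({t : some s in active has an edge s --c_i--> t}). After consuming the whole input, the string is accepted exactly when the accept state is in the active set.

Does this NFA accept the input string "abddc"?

initial (ε-close {0}): {0}
'a' @ 1: {1,2,4}
'b' @ 2: {3,4,5}  ✓accept
'd' @ 3: {}  — dead — no transitions
rest 'dc' ignored (set empty)
after full input: {}  (accept=3 not in)

Answer: REJECT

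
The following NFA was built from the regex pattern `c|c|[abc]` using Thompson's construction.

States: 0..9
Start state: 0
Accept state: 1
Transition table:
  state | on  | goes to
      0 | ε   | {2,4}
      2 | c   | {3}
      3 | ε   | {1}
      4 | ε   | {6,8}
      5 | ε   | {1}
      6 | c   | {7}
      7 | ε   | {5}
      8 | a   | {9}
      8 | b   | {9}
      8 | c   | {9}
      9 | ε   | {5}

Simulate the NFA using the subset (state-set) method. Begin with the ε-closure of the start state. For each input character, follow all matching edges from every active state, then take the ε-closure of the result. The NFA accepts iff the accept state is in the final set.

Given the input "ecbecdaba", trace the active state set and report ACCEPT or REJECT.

Answer: REJECT

Trace:
S₀ = ε-closure({0}) = {0,2,4,6,8}
'e' @ 1: {}  — state set empty
rest 'cbecdaba' ignored (set empty)
final: {}; accept 1 not in set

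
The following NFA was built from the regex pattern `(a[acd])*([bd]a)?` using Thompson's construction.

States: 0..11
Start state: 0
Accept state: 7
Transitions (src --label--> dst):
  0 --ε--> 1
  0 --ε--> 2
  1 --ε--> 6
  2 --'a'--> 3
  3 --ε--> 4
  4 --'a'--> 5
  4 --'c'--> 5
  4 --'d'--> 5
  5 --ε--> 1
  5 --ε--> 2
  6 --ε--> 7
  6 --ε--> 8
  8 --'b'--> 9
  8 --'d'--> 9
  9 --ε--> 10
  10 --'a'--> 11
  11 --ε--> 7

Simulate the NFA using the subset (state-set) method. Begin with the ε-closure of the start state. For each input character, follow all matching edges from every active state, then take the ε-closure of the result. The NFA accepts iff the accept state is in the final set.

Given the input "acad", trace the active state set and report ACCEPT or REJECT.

initial (ε-close {0}): {0,1,2,6,7,8}
'a' @ 1: {3,4}
'c' @ 2: {1,2,5,6,7,8}  ✓accept
'a' @ 3: {3,4}
'd' @ 4: {1,2,5,6,7,8}  ✓accept
final: {1,2,5,6,7,8}; accept 7 in set

Answer: ACCEPT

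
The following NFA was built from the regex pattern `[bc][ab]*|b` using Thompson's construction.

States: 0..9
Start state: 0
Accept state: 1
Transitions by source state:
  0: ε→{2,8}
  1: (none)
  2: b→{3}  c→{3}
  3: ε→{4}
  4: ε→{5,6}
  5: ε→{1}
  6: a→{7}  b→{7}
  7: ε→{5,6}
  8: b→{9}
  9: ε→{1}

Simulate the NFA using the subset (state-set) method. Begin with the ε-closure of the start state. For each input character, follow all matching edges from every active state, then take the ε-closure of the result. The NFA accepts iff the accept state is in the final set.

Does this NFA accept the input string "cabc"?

Answer: REJECT

Steps:
S₀ = ε-closure({0}) = {0,2,8}
'c' @ 1: {1,3,4,5,6}  (accept∈set)
'a' @ 2: {1,5,6,7}  (accept∈set)
'b' @ 3: {1,5,6,7}  (accept∈set)
'c' @ 4: {}  — no active states
end set {} — state 1 not in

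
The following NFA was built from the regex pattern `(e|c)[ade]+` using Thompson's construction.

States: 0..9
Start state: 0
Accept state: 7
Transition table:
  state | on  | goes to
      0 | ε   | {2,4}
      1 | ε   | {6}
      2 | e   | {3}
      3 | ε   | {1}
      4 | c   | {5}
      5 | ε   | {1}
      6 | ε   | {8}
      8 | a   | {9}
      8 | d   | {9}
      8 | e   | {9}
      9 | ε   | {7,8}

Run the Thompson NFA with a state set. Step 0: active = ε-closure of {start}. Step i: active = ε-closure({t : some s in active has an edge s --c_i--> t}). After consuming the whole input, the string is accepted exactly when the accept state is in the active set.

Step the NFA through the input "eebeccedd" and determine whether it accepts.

Answer: REJECT

Derivation:
start: ε-closure({0}) = {0,2,4}
'e' @ 1: {1,3,6,8}
'e' @ 2: {7,8,9}  [accepting]
'b' @ 3: {}  — state set empty
rest 'eccedd' ignored (set empty)
end set {} — state 7 not in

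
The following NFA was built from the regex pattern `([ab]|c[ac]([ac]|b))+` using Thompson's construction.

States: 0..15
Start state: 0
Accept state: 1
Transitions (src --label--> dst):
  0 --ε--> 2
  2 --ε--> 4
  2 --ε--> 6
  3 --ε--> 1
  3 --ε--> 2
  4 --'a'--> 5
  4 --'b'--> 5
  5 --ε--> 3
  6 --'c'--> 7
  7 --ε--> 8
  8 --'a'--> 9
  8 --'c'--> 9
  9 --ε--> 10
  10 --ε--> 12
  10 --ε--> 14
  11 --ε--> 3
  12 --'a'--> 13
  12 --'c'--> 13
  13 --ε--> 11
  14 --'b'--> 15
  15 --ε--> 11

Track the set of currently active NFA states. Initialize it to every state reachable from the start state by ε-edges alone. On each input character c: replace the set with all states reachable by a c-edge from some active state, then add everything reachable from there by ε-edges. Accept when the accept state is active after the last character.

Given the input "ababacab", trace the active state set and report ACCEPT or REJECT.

Answer: ACCEPT

Derivation:
start: ε-closure({0}) = {0,2,4,6}
'a' @ 1: {1,2,3,4,5,6}  [accepting]
'b' @ 2: {1,2,3,4,5,6}  [accepting]
'a' @ 3: {1,2,3,4,5,6}  [accepting]
'b' @ 4: {1,2,3,4,5,6}  [accepting]
'a' @ 5: {1,2,3,4,5,6}  [accepting]
'c' @ 6: {7,8}
'a' @ 7: {9,10,12,14}
'b' @ 8: {1,2,3,4,6,11,15}  [accepting]
end set {1,2,3,4,6,11,15} — state 1 in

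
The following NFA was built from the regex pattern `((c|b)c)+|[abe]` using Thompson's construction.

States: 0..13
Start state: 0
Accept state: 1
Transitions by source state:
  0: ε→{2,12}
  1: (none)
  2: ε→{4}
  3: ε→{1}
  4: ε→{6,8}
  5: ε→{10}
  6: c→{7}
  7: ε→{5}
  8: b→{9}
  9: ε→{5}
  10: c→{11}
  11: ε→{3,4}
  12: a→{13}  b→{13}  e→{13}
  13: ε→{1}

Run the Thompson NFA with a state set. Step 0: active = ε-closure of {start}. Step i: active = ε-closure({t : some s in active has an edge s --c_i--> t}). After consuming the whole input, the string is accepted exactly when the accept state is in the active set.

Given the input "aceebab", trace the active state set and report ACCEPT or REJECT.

Answer: REJECT

Trace:
start: ε-closure({0}) = {0,2,4,6,8,12}
'a' @ 1: {1,13}  [accepting]
'c' @ 2: {}  — state set empty
rest 'eebab' ignored (set empty)
final: {}; accept 1 not in set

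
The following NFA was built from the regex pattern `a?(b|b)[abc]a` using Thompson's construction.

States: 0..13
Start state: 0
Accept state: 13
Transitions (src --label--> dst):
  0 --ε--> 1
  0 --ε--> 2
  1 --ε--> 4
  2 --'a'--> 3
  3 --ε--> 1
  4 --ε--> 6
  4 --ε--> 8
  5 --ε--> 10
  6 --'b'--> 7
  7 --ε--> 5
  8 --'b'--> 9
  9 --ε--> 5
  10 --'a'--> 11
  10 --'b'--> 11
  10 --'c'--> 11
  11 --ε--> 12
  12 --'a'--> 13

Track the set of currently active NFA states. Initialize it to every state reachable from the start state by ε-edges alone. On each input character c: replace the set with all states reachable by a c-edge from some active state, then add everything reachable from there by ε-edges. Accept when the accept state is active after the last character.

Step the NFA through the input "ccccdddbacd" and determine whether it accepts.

initial (ε-close {0}): {0,1,2,4,6,8}
'c' @ 1: {}  — state set empty
rest 'cccdddbacd' ignored (set empty)
final: {}; accept 13 not in set

Answer: REJECT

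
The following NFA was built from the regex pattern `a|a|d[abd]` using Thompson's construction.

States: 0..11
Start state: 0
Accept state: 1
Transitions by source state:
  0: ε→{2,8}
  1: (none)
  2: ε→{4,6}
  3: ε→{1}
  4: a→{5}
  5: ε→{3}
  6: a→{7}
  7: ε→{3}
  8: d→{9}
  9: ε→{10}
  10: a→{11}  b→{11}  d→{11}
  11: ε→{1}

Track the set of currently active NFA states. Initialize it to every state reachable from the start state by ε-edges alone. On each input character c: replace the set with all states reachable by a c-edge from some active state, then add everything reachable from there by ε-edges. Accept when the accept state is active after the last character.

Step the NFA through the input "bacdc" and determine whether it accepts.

S₀ = ε-closure({0}) = {0,2,4,6,8}
'b' @ 1: {}  — dead — no transitions
rest 'acdc' ignored (set empty)
end set {} — state 1 not in

Answer: REJECT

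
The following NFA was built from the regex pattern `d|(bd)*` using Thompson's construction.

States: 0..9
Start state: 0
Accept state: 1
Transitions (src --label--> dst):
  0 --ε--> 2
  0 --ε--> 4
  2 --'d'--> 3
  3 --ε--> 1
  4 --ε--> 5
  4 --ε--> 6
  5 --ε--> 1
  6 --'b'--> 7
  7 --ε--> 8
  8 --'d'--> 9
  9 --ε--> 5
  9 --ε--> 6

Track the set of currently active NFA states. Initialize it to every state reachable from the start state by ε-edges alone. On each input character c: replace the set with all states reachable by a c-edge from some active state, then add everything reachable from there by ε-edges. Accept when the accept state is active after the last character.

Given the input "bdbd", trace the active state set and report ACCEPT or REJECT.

Answer: ACCEPT

Trace:
initial (ε-close {0}): {0,1,2,4,5,6}
'b' @ 1: {7,8}
'd' @ 2: {1,5,6,9}  (accept∈set)
'b' @ 3: {7,8}
'd' @ 4: {1,5,6,9}  (accept∈set)
end set {1,5,6,9} — state 1 in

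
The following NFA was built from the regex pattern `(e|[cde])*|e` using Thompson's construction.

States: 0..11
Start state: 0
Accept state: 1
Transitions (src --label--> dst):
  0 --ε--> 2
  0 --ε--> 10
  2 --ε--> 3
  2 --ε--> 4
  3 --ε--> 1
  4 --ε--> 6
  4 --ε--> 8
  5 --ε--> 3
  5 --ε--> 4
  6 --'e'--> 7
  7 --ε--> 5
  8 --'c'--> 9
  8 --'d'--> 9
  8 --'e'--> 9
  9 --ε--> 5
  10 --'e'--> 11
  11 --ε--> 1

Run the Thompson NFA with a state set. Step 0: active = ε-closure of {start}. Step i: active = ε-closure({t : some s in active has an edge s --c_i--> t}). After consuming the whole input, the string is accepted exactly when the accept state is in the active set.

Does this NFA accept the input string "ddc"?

Answer: ACCEPT

Steps:
S₀ = ε-closure({0}) = {0,1,2,3,4,6,8,10}
'd' @ 1: {1,3,4,5,6,8,9}  [accepting]
'd' @ 2: {1,3,4,5,6,8,9}  [accepting]
'c' @ 3: {1,3,4,5,6,8,9}  [accepting]
end set {1,3,4,5,6,8,9} — state 1 in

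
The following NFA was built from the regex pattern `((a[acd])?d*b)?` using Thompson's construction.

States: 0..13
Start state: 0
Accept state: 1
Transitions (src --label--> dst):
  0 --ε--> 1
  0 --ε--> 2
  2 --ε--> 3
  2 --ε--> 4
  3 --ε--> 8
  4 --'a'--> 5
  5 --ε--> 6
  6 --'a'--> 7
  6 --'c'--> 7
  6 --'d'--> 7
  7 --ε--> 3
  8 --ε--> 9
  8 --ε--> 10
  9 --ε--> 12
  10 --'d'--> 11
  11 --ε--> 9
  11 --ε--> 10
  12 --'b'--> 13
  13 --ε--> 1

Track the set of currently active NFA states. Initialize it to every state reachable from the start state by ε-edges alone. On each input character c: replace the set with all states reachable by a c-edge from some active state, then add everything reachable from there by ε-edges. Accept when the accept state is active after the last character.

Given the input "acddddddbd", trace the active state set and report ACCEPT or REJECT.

start: ε-closure({0}) = {0,1,2,3,4,8,9,10,12}
'a' @ 1: {5,6}
'c' @ 2: {3,7,8,9,10,12}
'd' @ 3: {9,10,11,12}
'd' @ 4: {9,10,11,12}
'd' @ 5: {9,10,11,12}
'd' @ 6: {9,10,11,12}
'd' @ 7: {9,10,11,12}
'd' @ 8: {9,10,11,12}
'b' @ 9: {1,13}  ✓accept
'd' @ 10: {}  — dead — no transitions
end set {} — state 1 not in

Answer: REJECT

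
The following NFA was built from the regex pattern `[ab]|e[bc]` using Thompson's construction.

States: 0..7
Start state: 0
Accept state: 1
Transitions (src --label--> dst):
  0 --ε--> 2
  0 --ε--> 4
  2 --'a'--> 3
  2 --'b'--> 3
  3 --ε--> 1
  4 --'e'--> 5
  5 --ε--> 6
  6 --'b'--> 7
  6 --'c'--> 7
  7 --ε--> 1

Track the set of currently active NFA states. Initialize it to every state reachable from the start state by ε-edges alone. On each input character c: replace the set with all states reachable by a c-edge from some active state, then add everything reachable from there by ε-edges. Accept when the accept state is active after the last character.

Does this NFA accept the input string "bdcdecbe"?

Answer: REJECT

Steps:
initial (ε-close {0}): {0,2,4}
'b' @ 1: {1,3}  [accepting]
'd' @ 2: {}  — no active states
rest 'cdecbe' ignored (set empty)
final: {}; accept 1 not in set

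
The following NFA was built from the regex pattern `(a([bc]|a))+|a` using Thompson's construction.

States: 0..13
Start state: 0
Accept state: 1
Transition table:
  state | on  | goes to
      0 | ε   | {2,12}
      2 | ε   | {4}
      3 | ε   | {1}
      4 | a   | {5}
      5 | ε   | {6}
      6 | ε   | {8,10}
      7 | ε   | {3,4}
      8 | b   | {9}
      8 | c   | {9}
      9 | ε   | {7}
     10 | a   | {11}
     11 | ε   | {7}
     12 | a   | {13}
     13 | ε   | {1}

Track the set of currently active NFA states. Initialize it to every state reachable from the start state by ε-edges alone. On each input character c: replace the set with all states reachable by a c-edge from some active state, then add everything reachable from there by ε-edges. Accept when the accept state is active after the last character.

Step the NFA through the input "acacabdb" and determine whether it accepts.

S₀ = ε-closure({0}) = {0,2,4,12}
'a' @ 1: {1,5,6,8,10,13}  ✓accept
'c' @ 2: {1,3,4,7,9}  ✓accept
'a' @ 3: {5,6,8,10}
'c' @ 4: {1,3,4,7,9}  ✓accept
'a' @ 5: {5,6,8,10}
'b' @ 6: {1,3,4,7,9}  ✓accept
'd' @ 7: {}  — state set empty
rest 'b' ignored (set empty)
end set {} — state 1 not in

Answer: REJECT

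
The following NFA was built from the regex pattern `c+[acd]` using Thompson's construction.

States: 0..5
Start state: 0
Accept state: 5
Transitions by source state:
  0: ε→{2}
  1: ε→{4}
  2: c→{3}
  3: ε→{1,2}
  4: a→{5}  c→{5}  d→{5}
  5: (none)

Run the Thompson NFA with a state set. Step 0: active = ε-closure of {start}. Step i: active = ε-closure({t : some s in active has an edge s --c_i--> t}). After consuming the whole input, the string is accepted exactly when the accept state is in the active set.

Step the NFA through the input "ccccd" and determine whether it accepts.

Answer: ACCEPT

Trace:
start: ε-closure({0}) = {0,2}
'c' @ 1: {1,2,3,4}
'c' @ 2: {1,2,3,4,5}  [accepting]
'c' @ 3: {1,2,3,4,5}  [accepting]
'c' @ 4: {1,2,3,4,5}  [accepting]
'd' @ 5: {5}  [accepting]
end set {5} — state 5 in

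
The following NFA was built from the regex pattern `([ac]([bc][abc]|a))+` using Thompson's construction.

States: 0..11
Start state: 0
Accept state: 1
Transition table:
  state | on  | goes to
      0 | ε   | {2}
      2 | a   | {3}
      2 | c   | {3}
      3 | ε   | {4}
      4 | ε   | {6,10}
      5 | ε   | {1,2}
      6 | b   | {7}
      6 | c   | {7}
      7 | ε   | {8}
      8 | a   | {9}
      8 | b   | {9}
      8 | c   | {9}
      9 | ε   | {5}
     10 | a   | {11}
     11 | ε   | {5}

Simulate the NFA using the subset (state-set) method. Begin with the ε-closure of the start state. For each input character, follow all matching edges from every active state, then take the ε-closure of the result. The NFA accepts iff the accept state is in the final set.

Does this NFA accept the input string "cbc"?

S₀ = ε-closure({0}) = {0,2}
'c' @ 1: {3,4,6,10}
'b' @ 2: {7,8}
'c' @ 3: {1,2,5,9}  ✓accept
end set {1,2,5,9} — state 1 in

Answer: ACCEPT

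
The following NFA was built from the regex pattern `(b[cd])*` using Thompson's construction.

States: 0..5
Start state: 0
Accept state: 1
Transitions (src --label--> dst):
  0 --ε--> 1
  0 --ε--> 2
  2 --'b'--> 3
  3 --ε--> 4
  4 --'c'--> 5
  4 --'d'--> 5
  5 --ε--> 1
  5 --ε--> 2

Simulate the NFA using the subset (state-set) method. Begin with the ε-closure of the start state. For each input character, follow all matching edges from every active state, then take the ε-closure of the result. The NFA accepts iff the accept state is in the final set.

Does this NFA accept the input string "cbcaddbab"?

Answer: REJECT

Trace:
initial (ε-close {0}): {0,1,2}
'c' @ 1: {}  — dead — no transitions
rest 'bcaddbab' ignored (set empty)
final: {}; accept 1 not in set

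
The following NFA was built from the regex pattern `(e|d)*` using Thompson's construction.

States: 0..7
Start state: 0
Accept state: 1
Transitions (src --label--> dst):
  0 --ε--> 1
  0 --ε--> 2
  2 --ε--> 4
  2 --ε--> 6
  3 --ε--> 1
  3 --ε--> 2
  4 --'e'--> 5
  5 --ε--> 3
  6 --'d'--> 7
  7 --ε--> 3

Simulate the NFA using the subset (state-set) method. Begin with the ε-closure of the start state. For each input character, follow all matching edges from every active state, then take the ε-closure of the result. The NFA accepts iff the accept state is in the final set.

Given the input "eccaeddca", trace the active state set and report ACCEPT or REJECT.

S₀ = ε-closure({0}) = {0,1,2,4,6}
'e' @ 1: {1,2,3,4,5,6}  ✓accept
'c' @ 2: {}  — state set empty
rest 'caeddca' ignored (set empty)
after full input: {}  (accept=1 not in)

Answer: REJECT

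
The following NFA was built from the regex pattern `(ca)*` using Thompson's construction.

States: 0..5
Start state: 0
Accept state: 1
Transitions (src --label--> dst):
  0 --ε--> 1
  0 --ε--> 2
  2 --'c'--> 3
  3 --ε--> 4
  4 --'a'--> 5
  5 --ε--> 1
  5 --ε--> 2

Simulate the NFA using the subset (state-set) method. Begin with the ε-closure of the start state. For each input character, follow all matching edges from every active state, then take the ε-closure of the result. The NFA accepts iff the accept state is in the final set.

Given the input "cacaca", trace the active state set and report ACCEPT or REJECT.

Answer: ACCEPT

Derivation:
start: ε-closure({0}) = {0,1,2}
'c' @ 1: {3,4}
'a' @ 2: {1,2,5}  [accepting]
'c' @ 3: {3,4}
'a' @ 4: {1,2,5}  [accepting]
'c' @ 5: {3,4}
'a' @ 6: {1,2,5}  [accepting]
final: {1,2,5}; accept 1 in set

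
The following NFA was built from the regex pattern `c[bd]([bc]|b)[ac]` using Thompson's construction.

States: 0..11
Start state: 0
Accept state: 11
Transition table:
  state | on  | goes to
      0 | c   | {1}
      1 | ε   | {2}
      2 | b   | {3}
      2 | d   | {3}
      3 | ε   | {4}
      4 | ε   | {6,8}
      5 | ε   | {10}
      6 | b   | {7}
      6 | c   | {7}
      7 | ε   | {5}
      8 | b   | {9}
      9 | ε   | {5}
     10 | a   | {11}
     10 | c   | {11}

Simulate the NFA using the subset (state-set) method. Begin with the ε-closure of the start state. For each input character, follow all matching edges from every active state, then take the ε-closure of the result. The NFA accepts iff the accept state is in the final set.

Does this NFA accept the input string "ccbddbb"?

Answer: REJECT

Derivation:
initial (ε-close {0}): {0}
'c' @ 1: {1,2}
'c' @ 2: {}  — no active states
rest 'bddbb' ignored (set empty)
final: {}; accept 11 not in set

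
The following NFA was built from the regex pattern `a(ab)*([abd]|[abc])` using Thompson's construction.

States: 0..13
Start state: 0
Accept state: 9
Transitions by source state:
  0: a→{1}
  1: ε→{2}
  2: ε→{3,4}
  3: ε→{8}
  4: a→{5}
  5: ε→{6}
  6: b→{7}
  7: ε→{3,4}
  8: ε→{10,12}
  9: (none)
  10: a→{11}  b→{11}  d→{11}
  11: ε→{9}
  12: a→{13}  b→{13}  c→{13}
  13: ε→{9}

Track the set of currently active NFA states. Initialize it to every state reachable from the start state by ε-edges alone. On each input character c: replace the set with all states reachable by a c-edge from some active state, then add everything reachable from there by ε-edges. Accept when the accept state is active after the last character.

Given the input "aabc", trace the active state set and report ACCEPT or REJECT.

Answer: ACCEPT

Trace:
S₀ = ε-closure({0}) = {0}
'a' @ 1: {1,2,3,4,8,10,12}
'a' @ 2: {5,6,9,11,13}  (accept∈set)
'b' @ 3: {3,4,7,8,10,12}
'c' @ 4: {9,13}  (accept∈set)
after full input: {9,13}  (accept=9 in)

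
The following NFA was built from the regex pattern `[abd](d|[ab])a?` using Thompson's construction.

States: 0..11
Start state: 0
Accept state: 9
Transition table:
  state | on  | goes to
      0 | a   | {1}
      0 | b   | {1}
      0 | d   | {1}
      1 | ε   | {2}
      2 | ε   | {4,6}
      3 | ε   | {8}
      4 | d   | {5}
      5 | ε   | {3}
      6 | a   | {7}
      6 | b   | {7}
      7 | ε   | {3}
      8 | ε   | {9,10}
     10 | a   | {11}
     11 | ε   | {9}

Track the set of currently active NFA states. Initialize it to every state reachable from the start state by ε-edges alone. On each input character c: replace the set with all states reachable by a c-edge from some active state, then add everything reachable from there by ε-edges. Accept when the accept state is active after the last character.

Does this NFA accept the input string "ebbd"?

start: ε-closure({0}) = {0}
'e' @ 1: {}  — no active states
rest 'bbd' ignored (set empty)
final: {}; accept 9 not in set

Answer: REJECT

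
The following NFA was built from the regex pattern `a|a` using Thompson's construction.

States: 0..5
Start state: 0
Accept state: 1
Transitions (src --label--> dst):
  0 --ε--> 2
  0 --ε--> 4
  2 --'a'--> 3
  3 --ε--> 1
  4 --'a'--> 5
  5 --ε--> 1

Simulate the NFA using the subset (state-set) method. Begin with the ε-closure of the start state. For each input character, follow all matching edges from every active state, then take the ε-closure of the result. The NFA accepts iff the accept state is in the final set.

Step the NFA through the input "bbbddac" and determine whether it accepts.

initial (ε-close {0}): {0,2,4}
'b' @ 1: {}  — no active states
rest 'bbddac' ignored (set empty)
after full input: {}  (accept=1 not in)

Answer: REJECT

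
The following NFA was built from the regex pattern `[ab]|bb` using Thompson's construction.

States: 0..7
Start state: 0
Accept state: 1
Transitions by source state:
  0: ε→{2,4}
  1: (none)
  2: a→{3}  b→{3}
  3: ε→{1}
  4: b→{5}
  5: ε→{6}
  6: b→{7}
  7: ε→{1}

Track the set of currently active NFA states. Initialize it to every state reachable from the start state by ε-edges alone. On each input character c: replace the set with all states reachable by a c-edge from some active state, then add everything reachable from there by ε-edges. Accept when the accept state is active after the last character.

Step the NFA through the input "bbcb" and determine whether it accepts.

start: ε-closure({0}) = {0,2,4}
'b' @ 1: {1,3,5,6}  [accepting]
'b' @ 2: {1,7}  [accepting]
'c' @ 3: {}  — dead — no transitions
rest 'b' ignored (set empty)
end set {} — state 1 not in

Answer: REJECT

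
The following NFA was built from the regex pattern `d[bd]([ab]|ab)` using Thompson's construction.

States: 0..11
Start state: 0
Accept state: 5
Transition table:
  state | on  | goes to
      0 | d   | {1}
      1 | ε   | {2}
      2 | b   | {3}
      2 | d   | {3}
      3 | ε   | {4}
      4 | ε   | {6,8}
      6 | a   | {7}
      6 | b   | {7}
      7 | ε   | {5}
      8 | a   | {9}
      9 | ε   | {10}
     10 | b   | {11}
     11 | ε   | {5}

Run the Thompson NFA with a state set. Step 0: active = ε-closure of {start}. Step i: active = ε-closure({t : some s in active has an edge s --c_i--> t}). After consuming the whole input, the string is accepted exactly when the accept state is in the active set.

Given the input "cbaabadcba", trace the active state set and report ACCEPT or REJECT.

Answer: REJECT

Derivation:
S₀ = ε-closure({0}) = {0}
'c' @ 1: {}  — dead — no transitions
rest 'baabadcba' ignored (set empty)
after full input: {}  (accept=5 not in)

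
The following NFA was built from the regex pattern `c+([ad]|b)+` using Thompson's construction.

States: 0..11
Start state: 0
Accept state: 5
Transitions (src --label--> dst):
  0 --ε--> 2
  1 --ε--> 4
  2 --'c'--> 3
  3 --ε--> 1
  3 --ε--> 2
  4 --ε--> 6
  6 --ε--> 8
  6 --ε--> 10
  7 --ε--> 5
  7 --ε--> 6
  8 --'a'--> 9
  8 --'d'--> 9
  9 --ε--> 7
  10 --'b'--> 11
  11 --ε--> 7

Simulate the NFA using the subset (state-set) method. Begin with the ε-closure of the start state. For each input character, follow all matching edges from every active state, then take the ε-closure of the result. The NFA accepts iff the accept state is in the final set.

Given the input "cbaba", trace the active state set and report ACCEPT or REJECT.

Answer: ACCEPT

Trace:
S₀ = ε-closure({0}) = {0,2}
'c' @ 1: {1,2,3,4,6,8,10}
'b' @ 2: {5,6,7,8,10,11}  [accepting]
'a' @ 3: {5,6,7,8,9,10}  [accepting]
'b' @ 4: {5,6,7,8,10,11}  [accepting]
'a' @ 5: {5,6,7,8,9,10}  [accepting]
end set {5,6,7,8,9,10} — state 5 in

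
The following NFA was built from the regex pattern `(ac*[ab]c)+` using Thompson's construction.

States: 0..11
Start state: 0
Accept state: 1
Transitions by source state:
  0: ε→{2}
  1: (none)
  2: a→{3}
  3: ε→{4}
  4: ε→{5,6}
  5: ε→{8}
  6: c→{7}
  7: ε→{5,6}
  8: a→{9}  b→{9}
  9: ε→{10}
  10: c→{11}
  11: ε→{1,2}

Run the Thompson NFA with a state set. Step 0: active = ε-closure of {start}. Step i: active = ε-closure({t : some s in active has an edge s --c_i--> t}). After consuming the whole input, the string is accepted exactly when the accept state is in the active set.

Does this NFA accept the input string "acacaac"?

start: ε-closure({0}) = {0,2}
'a' @ 1: {3,4,5,6,8}
'c' @ 2: {5,6,7,8}
'a' @ 3: {9,10}
'c' @ 4: {1,2,11}  ✓accept
'a' @ 5: {3,4,5,6,8}
'a' @ 6: {9,10}
'c' @ 7: {1,2,11}  ✓accept
final: {1,2,11}; accept 1 in set

Answer: ACCEPT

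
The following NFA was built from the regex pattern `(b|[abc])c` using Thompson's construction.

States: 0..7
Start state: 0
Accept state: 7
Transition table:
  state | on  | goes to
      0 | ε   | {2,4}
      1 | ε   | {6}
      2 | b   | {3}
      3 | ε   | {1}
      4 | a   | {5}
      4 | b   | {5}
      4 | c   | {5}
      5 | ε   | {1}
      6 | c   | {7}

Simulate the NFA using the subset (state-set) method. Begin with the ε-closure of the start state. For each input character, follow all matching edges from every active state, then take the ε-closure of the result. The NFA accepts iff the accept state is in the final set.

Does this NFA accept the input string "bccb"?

Answer: REJECT

Derivation:
initial (ε-close {0}): {0,2,4}
'b' @ 1: {1,3,5,6}
'c' @ 2: {7}  [accepting]
'c' @ 3: {}  — dead — no transitions
rest 'b' ignored (set empty)
after full input: {}  (accept=7 not in)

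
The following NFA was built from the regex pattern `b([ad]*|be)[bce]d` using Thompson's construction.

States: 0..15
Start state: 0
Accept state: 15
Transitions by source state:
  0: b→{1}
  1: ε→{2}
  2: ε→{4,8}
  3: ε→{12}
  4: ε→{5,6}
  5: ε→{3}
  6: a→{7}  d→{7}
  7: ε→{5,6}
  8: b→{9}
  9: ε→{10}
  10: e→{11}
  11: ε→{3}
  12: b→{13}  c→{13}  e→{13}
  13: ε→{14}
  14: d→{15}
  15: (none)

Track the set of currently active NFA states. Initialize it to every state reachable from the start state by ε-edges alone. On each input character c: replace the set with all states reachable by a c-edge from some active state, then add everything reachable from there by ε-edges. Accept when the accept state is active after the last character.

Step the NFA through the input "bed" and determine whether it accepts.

initial (ε-close {0}): {0}
'b' @ 1: {1,2,3,4,5,6,8,12}
'e' @ 2: {13,14}
'd' @ 3: {15}  ✓accept
final: {15}; accept 15 in set

Answer: ACCEPT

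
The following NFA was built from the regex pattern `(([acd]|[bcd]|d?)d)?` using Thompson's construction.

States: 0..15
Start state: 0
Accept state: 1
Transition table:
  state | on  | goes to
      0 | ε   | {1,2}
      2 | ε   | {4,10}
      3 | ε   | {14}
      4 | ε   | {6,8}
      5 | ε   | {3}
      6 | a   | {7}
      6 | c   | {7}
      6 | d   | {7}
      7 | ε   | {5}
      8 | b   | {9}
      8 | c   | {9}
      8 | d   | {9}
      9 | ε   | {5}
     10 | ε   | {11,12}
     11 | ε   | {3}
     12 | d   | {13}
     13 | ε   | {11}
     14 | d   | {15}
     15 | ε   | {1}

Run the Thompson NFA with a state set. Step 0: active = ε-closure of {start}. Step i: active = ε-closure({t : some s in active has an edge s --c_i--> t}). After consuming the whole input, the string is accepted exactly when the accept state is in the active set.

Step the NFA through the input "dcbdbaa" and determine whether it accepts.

initial (ε-close {0}): {0,1,2,3,4,6,8,10,11,12,14}
'd' @ 1: {1,3,5,7,9,11,13,14,15}  ✓accept
'c' @ 2: {}  — state set empty
rest 'bdbaa' ignored (set empty)
end set {} — state 1 not in

Answer: REJECT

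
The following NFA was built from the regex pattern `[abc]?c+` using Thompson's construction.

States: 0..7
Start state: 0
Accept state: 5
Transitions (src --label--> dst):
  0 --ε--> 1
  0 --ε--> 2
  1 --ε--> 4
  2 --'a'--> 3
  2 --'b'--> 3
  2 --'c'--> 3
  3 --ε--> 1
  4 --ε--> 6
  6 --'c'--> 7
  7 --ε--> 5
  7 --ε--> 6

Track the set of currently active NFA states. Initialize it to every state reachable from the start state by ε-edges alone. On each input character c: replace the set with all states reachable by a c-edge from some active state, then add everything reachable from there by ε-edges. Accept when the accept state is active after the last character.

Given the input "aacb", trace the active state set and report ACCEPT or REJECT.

initial (ε-close {0}): {0,1,2,4,6}
'a' @ 1: {1,3,4,6}
'a' @ 2: {}  — dead — no transitions
rest 'cb' ignored (set empty)
after full input: {}  (accept=5 not in)

Answer: REJECT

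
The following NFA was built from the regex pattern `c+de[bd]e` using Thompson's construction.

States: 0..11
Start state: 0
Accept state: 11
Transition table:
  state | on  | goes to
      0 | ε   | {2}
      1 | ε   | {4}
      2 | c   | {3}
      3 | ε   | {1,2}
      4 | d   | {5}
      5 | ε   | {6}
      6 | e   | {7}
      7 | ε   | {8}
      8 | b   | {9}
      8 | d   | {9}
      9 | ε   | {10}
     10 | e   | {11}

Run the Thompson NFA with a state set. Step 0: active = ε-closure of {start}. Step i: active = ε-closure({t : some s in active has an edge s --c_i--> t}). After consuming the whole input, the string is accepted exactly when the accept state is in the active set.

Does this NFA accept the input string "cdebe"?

Answer: ACCEPT

Derivation:
S₀ = ε-closure({0}) = {0,2}
'c' @ 1: {1,2,3,4}
'd' @ 2: {5,6}
'e' @ 3: {7,8}
'b' @ 4: {9,10}
'e' @ 5: {11}  (accept∈set)
after full input: {11}  (accept=11 in)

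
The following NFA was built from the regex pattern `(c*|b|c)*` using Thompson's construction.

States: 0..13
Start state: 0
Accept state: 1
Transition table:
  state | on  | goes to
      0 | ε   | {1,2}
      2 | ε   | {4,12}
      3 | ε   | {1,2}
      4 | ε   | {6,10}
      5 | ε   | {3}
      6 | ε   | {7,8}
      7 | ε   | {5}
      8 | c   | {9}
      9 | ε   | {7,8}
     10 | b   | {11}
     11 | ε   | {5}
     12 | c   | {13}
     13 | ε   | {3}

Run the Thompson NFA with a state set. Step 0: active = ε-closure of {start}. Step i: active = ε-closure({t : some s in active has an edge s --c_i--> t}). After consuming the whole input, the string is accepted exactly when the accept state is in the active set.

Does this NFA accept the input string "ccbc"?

Answer: ACCEPT

Derivation:
initial (ε-close {0}): {0,1,2,3,4,5,6,7,8,10,12}
'c' @ 1: {1,2,3,4,5,6,7,8,9,10,12,13}  (accept∈set)
'c' @ 2: {1,2,3,4,5,6,7,8,9,10,12,13}  (accept∈set)
'b' @ 3: {1,2,3,4,5,6,7,8,10,11,12}  (accept∈set)
'c' @ 4: {1,2,3,4,5,6,7,8,9,10,12,13}  (accept∈set)
after full input: {1,2,3,4,5,6,7,8,9,10,12,13}  (accept=1 in)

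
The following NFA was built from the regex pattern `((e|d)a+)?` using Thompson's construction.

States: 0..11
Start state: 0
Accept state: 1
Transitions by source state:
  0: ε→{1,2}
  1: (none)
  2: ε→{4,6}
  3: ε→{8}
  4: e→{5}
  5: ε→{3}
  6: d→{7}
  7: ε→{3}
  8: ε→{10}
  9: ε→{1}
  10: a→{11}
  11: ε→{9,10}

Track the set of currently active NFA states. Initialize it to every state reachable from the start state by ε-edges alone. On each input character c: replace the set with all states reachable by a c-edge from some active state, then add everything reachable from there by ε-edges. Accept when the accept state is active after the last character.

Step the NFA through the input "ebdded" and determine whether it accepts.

S₀ = ε-closure({0}) = {0,1,2,4,6}
'e' @ 1: {3,5,8,10}
'b' @ 2: {}  — dead — no transitions
rest 'dded' ignored (set empty)
after full input: {}  (accept=1 not in)

Answer: REJECT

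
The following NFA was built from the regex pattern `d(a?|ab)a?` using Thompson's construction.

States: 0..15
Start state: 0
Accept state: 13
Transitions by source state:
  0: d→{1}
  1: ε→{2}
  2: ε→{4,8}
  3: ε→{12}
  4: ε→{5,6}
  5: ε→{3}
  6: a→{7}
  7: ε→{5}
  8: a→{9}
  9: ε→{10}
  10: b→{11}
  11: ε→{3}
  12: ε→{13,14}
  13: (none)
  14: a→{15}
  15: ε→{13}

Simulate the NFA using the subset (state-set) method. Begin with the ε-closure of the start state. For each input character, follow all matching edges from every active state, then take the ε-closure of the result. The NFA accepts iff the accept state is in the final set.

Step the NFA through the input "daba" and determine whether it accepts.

Answer: ACCEPT

Derivation:
start: ε-closure({0}) = {0}
'd' @ 1: {1,2,3,4,5,6,8,12,13,14}  ✓accept
'a' @ 2: {3,5,7,9,10,12,13,14,15}  ✓accept
'b' @ 3: {3,11,12,13,14}  ✓accept
'a' @ 4: {13,15}  ✓accept
after full input: {13,15}  (accept=13 in)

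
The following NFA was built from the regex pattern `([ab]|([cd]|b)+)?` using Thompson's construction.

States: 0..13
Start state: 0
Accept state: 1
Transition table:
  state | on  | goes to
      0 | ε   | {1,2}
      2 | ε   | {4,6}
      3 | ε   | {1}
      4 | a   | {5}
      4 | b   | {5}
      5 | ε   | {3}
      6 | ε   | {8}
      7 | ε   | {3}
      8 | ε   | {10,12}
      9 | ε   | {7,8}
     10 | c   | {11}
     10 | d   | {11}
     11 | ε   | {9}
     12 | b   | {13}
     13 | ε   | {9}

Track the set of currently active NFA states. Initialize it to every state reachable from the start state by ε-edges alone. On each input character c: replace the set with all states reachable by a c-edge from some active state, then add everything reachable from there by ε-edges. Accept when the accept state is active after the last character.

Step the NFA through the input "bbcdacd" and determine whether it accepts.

Answer: REJECT

Steps:
S₀ = ε-closure({0}) = {0,1,2,4,6,8,10,12}
'b' @ 1: {1,3,5,7,8,9,10,12,13}  [accepting]
'b' @ 2: {1,3,7,8,9,10,12,13}  [accepting]
'c' @ 3: {1,3,7,8,9,10,11,12}  [accepting]
'd' @ 4: {1,3,7,8,9,10,11,12}  [accepting]
'a' @ 5: {}  — dead — no transitions
rest 'cd' ignored (set empty)
end set {} — state 1 not in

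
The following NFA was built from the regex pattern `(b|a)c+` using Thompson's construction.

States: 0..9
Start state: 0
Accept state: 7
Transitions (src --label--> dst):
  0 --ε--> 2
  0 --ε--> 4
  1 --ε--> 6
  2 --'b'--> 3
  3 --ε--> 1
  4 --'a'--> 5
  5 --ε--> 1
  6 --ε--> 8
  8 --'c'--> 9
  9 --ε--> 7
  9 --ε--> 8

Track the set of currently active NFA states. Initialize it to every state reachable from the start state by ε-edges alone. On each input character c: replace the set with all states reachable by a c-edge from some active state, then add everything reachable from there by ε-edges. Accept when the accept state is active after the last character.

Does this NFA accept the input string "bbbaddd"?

start: ε-closure({0}) = {0,2,4}
'b' @ 1: {1,3,6,8}
'b' @ 2: {}  — no active states
rest 'baddd' ignored (set empty)
final: {}; accept 7 not in set

Answer: REJECT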